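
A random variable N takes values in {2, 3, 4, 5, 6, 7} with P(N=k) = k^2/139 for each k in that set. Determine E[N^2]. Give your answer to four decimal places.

33.6331

E[N^2] = Σ n^2·P(N=n)
 = 4·4/139 + 9·9/139 + 16·16/139 + 25·25/139 + 36·36/139 + 49·49/139
 = 16/139 + 81/139 + 256/139 + 625/139 + 1296/139 + 2401/139
 = 4675/139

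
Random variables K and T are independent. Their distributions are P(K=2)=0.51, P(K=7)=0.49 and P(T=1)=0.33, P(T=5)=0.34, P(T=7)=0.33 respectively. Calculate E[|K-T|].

2.8334

E[|K-T|] = Σ_k Σ_t |k-t| · P(K=k)P(T=t)
 = 1·0.1683 + 3·0.1734 + 5·0.1683 + 6·0.1617 + 2·0.1666 + 0·0.1617
 = 0.1683 + 0.5202 + 0.8415 + 0.9702 + 0.3332 + 0
 = 2.8334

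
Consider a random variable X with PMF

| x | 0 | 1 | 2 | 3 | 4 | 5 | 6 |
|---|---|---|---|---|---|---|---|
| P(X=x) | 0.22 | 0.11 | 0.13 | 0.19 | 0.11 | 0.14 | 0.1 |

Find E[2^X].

15.12

E[2^X] = Σ 2^x·P(X=x)
 = 1·0.22 + 2·0.11 + 4·0.13 + 8·0.19 + 16·0.11 + 32·0.14 + 64·0.1
 = 0.22 + 0.22 + 0.52 + 1.52 + 1.76 + 4.48 + 6.4
 = 15.12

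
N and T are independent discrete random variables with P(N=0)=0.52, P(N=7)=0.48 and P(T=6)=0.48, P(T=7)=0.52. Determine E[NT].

E[NT] = Σ_n Σ_t nt · P(N=n)P(T=t)
 = 0·0.2496 + 0·0.2704 + 42·0.2304 + 49·0.2496
 = 0 + 0 + 9.6768 + 12.2304
 = 21.9072

21.9072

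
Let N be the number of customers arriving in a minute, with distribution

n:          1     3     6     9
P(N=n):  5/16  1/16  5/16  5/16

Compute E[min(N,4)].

3

E[min(N,4)] = Σ min(n,4)·P(N=n)
 = 1·5/16 + 3·1/16 + 4·5/16 + 4·5/16
 = 5/16 + 3/16 + 5/4 + 5/4
 = 3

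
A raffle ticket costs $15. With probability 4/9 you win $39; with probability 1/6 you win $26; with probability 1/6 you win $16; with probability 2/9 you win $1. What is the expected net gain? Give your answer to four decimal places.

9.5556

E[payout] = 39·4/9 + 26·1/6 + 16·1/6 + 1·2/9
 = 52/3 + 13/3 + 8/3 + 2/9
 = 221/9
Net = 221/9 - 15 = 86/9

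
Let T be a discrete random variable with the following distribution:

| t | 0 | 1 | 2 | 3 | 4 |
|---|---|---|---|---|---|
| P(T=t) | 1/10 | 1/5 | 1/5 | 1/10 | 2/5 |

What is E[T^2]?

E[T^2] = Σ t^2·P(T=t)
 = 0·1/10 + 1·1/5 + 4·1/5 + 9·1/10 + 16·2/5
 = 0 + 1/5 + 4/5 + 9/10 + 32/5
 = 83/10

8.3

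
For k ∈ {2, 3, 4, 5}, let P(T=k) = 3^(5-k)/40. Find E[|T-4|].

E[|T-4|] = Σ |t-4|·P(T=t)
 = 2·27/40 + 1·9/40 + 0·3/40 + 1·1/40
 = 27/20 + 9/40 + 0 + 1/40
 = 8/5

1.6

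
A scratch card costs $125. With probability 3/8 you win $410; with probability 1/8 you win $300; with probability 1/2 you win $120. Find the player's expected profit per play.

126.25

E[payout] = 410·3/8 + 300·1/8 + 120·1/2
 = 615/4 + 75/2 + 60
 = 1005/4
Net = 1005/4 - 125 = 505/4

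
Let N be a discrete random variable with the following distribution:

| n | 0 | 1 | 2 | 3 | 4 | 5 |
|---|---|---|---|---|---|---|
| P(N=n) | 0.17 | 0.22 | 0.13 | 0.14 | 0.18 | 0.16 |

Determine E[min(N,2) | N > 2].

P(N > 2) = 0.14 + 0.18 + 0.16 = 0.48.
E[min(N,2) | N > 2] = [2·0.14 + 2·0.18 + 2·0.16] / 0.48
 = 0.96 / 0.48
 = 2

2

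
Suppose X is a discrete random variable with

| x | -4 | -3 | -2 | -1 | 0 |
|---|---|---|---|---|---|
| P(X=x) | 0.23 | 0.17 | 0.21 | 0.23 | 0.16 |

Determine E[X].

E[X] = Σ x·P(X=x)
 = (-4)·0.23 + (-3)·0.17 + (-2)·0.21 + (-1)·0.23 + 0·0.16
 = (-0.92) + (-0.51) + (-0.42) + (-0.23) + 0
 = -2.08

-2.08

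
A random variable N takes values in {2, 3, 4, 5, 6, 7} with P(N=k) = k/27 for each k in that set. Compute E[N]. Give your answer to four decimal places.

E[N] = Σ n·P(N=n)
 = 2·2/27 + 3·1/9 + 4·4/27 + 5·5/27 + 6·2/9 + 7·7/27
 = 4/27 + 1/3 + 16/27 + 25/27 + 4/3 + 49/27
 = 139/27

5.1481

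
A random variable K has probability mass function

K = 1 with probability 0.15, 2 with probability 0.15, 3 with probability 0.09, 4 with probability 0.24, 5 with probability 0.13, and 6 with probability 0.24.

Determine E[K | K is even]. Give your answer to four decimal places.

P(K is even) = 0.15 + 0.24 + 0.24 = 0.63.
E[K | K is even] = [2·0.15 + 4·0.24 + 6·0.24] / 0.63
 = 2.7 / 0.63
 = 30/7

4.2857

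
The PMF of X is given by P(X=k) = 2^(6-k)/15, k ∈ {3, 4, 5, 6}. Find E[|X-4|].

0.8

E[|X-4|] = Σ |x-4|·P(X=x)
 = 1·8/15 + 0·4/15 + 1·2/15 + 2·1/15
 = 8/15 + 0 + 2/15 + 2/15
 = 4/5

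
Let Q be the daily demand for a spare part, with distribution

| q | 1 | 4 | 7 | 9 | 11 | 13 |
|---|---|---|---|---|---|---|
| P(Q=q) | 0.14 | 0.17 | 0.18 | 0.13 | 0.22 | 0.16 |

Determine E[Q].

E[Q] = Σ q·P(Q=q)
 = 1·0.14 + 4·0.17 + 7·0.18 + 9·0.13 + 11·0.22 + 13·0.16
 = 0.14 + 0.68 + 1.26 + 1.17 + 2.42 + 2.08
 = 7.75

7.75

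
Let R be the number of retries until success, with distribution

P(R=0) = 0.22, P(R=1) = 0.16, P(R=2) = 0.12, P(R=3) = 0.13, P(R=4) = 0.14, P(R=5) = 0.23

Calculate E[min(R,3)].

E[min(R,3)] = Σ min(r,3)·P(R=r)
 = 0·0.22 + 1·0.16 + 2·0.12 + 3·0.13 + 3·0.14 + 3·0.23
 = 0 + 0.16 + 0.24 + 0.39 + 0.42 + 0.69
 = 1.9

1.9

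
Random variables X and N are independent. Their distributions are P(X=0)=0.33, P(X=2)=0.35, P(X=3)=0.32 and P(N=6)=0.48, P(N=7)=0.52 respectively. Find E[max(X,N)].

6.52

E[max(X,N)] = Σ_x Σ_n max(x,n) · P(X=x)P(N=n)
 = 6·0.1584 + 7·0.1716 + 6·0.168 + 7·0.182 + 6·0.1536 + 7·0.1664
 = 0.9504 + 1.2012 + 1.008 + 1.274 + 0.9216 + 1.1648
 = 6.52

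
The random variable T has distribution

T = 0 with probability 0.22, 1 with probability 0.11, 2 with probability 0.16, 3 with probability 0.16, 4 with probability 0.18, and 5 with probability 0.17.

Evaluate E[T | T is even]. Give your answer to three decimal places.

1.857

P(T is even) = 0.22 + 0.16 + 0.18 = 0.56.
E[T | T is even] = [0·0.22 + 2·0.16 + 4·0.18] / 0.56
 = 1.04 / 0.56
 = 13/7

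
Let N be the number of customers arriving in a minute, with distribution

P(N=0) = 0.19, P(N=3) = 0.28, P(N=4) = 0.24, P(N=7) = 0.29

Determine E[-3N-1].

E[-3N-1] = Σ (-3n-1)·P(N=n)
 = (-1)·0.19 + (-10)·0.28 + (-13)·0.24 + (-22)·0.29
 = (-0.19) + (-2.8) + (-3.12) + (-6.38)
 = -12.49

-12.49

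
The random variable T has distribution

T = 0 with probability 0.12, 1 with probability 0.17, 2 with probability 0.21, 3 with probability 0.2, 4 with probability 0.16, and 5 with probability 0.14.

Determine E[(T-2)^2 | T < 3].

P(T < 3) = 0.12 + 0.17 + 0.21 = 0.5.
E[(T-2)^2 | T < 3] = [4·0.12 + 1·0.17 + 0·0.21] / 0.5
 = 0.65 / 0.5
 = 13/10

1.3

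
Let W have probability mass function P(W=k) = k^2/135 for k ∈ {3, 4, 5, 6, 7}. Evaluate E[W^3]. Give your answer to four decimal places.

E[W^3] = Σ w^3·P(W=w)
 = 27·1/15 + 64·16/135 + 125·5/27 + 216·4/15 + 343·49/135
 = 9/5 + 1024/135 + 625/27 + 288/5 + 16807/135
 = 5795/27

214.6296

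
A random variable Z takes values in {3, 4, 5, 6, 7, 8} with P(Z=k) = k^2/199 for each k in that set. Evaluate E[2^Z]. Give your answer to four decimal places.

E[2^Z] = Σ 2^z·P(Z=z)
 = 8·9/199 + 16·16/199 + 32·25/199 + 64·36/199 + 128·49/199 + 256·64/199
 = 72/199 + 256/199 + 800/199 + 2304/199 + 6272/199 + 16384/199
 = 26088/199

131.0955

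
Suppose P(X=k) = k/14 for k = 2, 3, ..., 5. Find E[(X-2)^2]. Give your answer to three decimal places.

4.571

E[(X-2)^2] = Σ (x-2)^2·P(X=x)
 = 0·1/7 + 1·3/14 + 4·2/7 + 9·5/14
 = 0 + 3/14 + 8/7 + 45/14
 = 32/7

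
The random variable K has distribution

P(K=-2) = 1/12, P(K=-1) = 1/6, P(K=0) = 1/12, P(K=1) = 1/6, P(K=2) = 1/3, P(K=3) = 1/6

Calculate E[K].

E[K] = Σ k·P(K=k)
 = (-2)·1/12 + (-1)·1/6 + 0·1/12 + 1·1/6 + 2·1/3 + 3·1/6
 = (-1/6) + (-1/6) + 0 + 1/6 + 2/3 + 1/2
 = 1

1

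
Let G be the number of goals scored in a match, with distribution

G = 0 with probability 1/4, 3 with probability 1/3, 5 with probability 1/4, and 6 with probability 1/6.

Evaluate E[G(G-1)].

E[G(G-1)] = Σ g(g-1)·P(G=g)
 = 0·1/4 + 6·1/3 + 20·1/4 + 30·1/6
 = 0 + 2 + 5 + 5
 = 12

12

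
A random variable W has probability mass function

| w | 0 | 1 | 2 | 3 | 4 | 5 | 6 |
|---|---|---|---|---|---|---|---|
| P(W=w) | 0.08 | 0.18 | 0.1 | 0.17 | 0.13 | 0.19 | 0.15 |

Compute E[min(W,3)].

2.3

E[min(W,3)] = Σ min(w,3)·P(W=w)
 = 0·0.08 + 1·0.18 + 2·0.1 + 3·0.17 + 3·0.13 + 3·0.19 + 3·0.15
 = 0 + 0.18 + 0.2 + 0.51 + 0.39 + 0.57 + 0.45
 = 2.3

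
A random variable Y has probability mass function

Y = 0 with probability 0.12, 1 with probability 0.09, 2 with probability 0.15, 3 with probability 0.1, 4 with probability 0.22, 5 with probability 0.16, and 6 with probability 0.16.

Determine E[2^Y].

E[2^Y] = Σ 2^y·P(Y=y)
 = 1·0.12 + 2·0.09 + 4·0.15 + 8·0.1 + 16·0.22 + 32·0.16 + 64·0.16
 = 0.12 + 0.18 + 0.6 + 0.8 + 3.52 + 5.12 + 10.24
 = 20.58

20.58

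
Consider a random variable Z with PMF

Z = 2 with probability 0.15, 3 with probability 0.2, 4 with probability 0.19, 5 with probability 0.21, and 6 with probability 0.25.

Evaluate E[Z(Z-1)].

E[Z(Z-1)] = Σ z(z-1)·P(Z=z)
 = 2·0.15 + 6·0.2 + 12·0.19 + 20·0.21 + 30·0.25
 = 0.3 + 1.2 + 2.28 + 4.2 + 7.5
 = 15.48

15.48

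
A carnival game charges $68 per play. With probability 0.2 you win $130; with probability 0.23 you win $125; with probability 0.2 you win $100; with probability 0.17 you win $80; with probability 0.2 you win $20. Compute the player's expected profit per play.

E[payout] = 130·0.2 + 125·0.23 + 100·0.2 + 80·0.17 + 20·0.2
 = 26 + 28.75 + 20 + 13.6 + 4
 = 92.35
Net = 92.35 - 68 = 24.35

24.35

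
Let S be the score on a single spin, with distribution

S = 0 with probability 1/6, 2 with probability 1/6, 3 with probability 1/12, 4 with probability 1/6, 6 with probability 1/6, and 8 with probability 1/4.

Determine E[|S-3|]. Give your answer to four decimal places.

2.5833

E[|S-3|] = Σ |s-3|·P(S=s)
 = 3·1/6 + 1·1/6 + 0·1/12 + 1·1/6 + 3·1/6 + 5·1/4
 = 1/2 + 1/6 + 0 + 1/6 + 1/2 + 5/4
 = 31/12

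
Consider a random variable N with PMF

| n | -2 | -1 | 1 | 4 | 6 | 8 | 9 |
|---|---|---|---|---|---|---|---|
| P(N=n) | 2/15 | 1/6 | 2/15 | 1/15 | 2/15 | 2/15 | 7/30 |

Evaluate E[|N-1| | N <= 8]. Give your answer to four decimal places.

3.3043

P(N <= 8) = 2/15 + 1/6 + 2/15 + 1/15 + 2/15 + 2/15 = 23/30.
E[|N-1| | N <= 8] = [3·2/15 + 2·1/6 + 0·2/15 + 3·1/15 + 5·2/15 + 7·2/15] / (23/30)
 = 38/15 / (23/30)
 = 76/23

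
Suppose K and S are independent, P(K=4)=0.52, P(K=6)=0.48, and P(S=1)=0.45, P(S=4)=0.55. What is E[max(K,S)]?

E[max(K,S)] = Σ_k Σ_s max(k,s) · P(K=k)P(S=s)
 = 4·0.234 + 4·0.286 + 6·0.216 + 6·0.264
 = 0.936 + 1.144 + 1.296 + 1.584
 = 4.96

4.96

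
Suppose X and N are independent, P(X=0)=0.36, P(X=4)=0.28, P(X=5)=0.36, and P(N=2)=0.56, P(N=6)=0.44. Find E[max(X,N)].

4.6784

E[max(X,N)] = Σ_x Σ_n max(x,n) · P(X=x)P(N=n)
 = 2·0.2016 + 6·0.1584 + 4·0.1568 + 6·0.1232 + 5·0.2016 + 6·0.1584
 = 0.4032 + 0.9504 + 0.6272 + 0.7392 + 1.008 + 0.9504
 = 4.6784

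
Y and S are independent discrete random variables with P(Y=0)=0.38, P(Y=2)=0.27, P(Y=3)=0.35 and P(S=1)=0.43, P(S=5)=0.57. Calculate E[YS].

5.2152

E[YS] = Σ_y Σ_s ys · P(Y=y)P(S=s)
 = 0·0.1634 + 0·0.2166 + 2·0.1161 + 10·0.1539 + 3·0.1505 + 15·0.1995
 = 0 + 0 + 0.2322 + 1.539 + 0.4515 + 2.9925
 = 5.2152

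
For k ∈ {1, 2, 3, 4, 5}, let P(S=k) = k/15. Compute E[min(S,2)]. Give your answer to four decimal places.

E[min(S,2)] = Σ min(s,2)·P(S=s)
 = 1·1/15 + 2·2/15 + 2·1/5 + 2·4/15 + 2·1/3
 = 1/15 + 4/15 + 2/5 + 8/15 + 2/3
 = 29/15

1.9333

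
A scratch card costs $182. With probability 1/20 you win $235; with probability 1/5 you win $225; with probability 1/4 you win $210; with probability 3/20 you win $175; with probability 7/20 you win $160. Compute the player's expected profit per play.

9.5

E[payout] = 235·1/20 + 225·1/5 + 210·1/4 + 175·3/20 + 160·7/20
 = 47/4 + 45 + 105/2 + 105/4 + 56
 = 383/2
Net = 383/2 - 182 = 19/2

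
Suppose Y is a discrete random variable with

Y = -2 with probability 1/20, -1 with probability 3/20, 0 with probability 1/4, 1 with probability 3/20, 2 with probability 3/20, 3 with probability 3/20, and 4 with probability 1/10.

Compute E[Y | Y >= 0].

P(Y >= 0) = 1/4 + 3/20 + 3/20 + 3/20 + 1/10 = 4/5.
E[Y | Y >= 0] = [0·1/4 + 1·3/20 + 2·3/20 + 3·3/20 + 4·1/10] / (4/5)
 = 13/10 / (4/5)
 = 13/8

1.625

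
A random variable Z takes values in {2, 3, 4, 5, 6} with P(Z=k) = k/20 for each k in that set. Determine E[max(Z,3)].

4.6

E[max(Z,3)] = Σ max(z,3)·P(Z=z)
 = 3·1/10 + 3·3/20 + 4·1/5 + 5·1/4 + 6·3/10
 = 3/10 + 9/20 + 4/5 + 5/4 + 9/5
 = 23/5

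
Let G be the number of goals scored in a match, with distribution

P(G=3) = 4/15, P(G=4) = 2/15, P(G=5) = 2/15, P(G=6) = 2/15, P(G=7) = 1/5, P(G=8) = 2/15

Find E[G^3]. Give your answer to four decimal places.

198.0667

E[G^3] = Σ g^3·P(G=g)
 = 27·4/15 + 64·2/15 + 125·2/15 + 216·2/15 + 343·1/5 + 512·2/15
 = 36/5 + 128/15 + 50/3 + 144/5 + 343/5 + 1024/15
 = 2971/15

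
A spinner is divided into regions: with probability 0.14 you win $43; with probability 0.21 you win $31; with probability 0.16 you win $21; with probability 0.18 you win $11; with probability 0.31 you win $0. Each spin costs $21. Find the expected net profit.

-3.13

E[payout] = 43·0.14 + 31·0.21 + 21·0.16 + 11·0.18 + 0·0.31
 = 6.02 + 6.51 + 3.36 + 1.98 + 0
 = 17.87
Net = 17.87 - 21 = -3.13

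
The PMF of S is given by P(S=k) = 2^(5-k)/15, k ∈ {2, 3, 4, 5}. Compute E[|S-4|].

E[|S-4|] = Σ |s-4|·P(S=s)
 = 2·8/15 + 1·4/15 + 0·2/15 + 1·1/15
 = 16/15 + 4/15 + 0 + 1/15
 = 7/5

1.4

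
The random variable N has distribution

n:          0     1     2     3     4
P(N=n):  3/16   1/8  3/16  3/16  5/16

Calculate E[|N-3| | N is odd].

P(N is odd) = 1/8 + 3/16 = 5/16.
E[|N-3| | N is odd] = [2·1/8 + 0·3/16] / (5/16)
 = 1/4 / (5/16)
 = 4/5

0.8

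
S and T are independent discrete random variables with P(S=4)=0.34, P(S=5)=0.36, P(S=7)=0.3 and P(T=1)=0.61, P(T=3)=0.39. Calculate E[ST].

E[ST] = Σ_s Σ_t st · P(S=s)P(T=t)
 = 4·0.2074 + 12·0.1326 + 5·0.2196 + 15·0.1404 + 7·0.183 + 21·0.117
 = 0.8296 + 1.5912 + 1.098 + 2.106 + 1.281 + 2.457
 = 9.3628

9.3628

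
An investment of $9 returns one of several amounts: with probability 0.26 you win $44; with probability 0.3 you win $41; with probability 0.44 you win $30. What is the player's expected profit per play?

27.94

E[payout] = 44·0.26 + 41·0.3 + 30·0.44
 = 11.44 + 12.3 + 13.2
 = 36.94
Net = 36.94 - 9 = 27.94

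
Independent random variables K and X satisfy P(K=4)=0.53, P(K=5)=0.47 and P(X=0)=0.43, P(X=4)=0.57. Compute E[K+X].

6.75

E[K+X] = Σ_k Σ_x (k+x) · P(K=k)P(X=x)
 = 4·0.2279 + 8·0.3021 + 5·0.2021 + 9·0.2679
 = 0.9116 + 2.4168 + 1.0105 + 2.4111
 = 6.75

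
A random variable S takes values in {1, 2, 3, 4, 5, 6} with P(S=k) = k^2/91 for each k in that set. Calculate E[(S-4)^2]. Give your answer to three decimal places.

E[(S-4)^2] = Σ (s-4)^2·P(S=s)
 = 9·1/91 + 4·4/91 + 1·9/91 + 0·16/91 + 1·25/91 + 4·36/91
 = 9/91 + 16/91 + 9/91 + 0 + 25/91 + 144/91
 = 29/13

2.231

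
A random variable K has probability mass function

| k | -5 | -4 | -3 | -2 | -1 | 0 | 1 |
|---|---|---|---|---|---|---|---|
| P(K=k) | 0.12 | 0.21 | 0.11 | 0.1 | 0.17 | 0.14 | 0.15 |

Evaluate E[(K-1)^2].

13.05

E[(K-1)^2] = Σ (k-1)^2·P(K=k)
 = 36·0.12 + 25·0.21 + 16·0.11 + 9·0.1 + 4·0.17 + 1·0.14 + 0·0.15
 = 4.32 + 5.25 + 1.76 + 0.9 + 0.68 + 0.14 + 0
 = 13.05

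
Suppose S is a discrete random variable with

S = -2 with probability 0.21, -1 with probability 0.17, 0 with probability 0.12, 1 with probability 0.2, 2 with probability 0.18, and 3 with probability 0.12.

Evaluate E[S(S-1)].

2.68

E[S(S-1)] = Σ s(s-1)·P(S=s)
 = 6·0.21 + 2·0.17 + 0·0.12 + 0·0.2 + 2·0.18 + 6·0.12
 = 1.26 + 0.34 + 0 + 0 + 0.36 + 0.72
 = 2.68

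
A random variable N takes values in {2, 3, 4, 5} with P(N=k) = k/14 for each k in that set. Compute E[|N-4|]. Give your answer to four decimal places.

0.8571

E[|N-4|] = Σ |n-4|·P(N=n)
 = 2·1/7 + 1·3/14 + 0·2/7 + 1·5/14
 = 2/7 + 3/14 + 0 + 5/14
 = 6/7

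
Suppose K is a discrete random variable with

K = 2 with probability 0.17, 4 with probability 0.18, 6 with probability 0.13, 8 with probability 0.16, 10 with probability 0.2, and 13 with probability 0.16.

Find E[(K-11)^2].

E[(K-11)^2] = Σ (k-11)^2·P(K=k)
 = 81·0.17 + 49·0.18 + 25·0.13 + 9·0.16 + 1·0.2 + 4·0.16
 = 13.77 + 8.82 + 3.25 + 1.44 + 0.2 + 0.64
 = 28.12

28.12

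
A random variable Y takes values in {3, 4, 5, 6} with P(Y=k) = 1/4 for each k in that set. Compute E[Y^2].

E[Y^2] = Σ y^2·P(Y=y)
 = 9·1/4 + 16·1/4 + 25·1/4 + 36·1/4
 = 9/4 + 4 + 25/4 + 9
 = 43/2

21.5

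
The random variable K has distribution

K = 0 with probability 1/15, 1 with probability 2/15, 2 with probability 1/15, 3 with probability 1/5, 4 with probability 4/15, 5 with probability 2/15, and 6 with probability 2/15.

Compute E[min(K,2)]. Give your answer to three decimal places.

E[min(K,2)] = Σ min(k,2)·P(K=k)
 = 0·1/15 + 1·2/15 + 2·1/15 + 2·1/5 + 2·4/15 + 2·2/15 + 2·2/15
 = 0 + 2/15 + 2/15 + 2/5 + 8/15 + 4/15 + 4/15
 = 26/15

1.733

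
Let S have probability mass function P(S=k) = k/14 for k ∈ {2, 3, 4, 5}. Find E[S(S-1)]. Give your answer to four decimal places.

12.1429

E[S(S-1)] = Σ s(s-1)·P(S=s)
 = 2·1/7 + 6·3/14 + 12·2/7 + 20·5/14
 = 2/7 + 9/7 + 24/7 + 50/7
 = 85/7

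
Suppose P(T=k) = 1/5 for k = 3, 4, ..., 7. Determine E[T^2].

27

E[T^2] = Σ t^2·P(T=t)
 = 9·1/5 + 16·1/5 + 25·1/5 + 36·1/5 + 49·1/5
 = 9/5 + 16/5 + 5 + 36/5 + 49/5
 = 27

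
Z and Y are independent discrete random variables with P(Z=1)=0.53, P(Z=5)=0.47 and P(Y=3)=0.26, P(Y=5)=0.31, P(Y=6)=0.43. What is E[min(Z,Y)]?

2.6356

E[min(Z,Y)] = Σ_z Σ_y min(z,y) · P(Z=z)P(Y=y)
 = 1·0.1378 + 1·0.1643 + 1·0.2279 + 3·0.1222 + 5·0.1457 + 5·0.2021
 = 0.1378 + 0.1643 + 0.2279 + 0.3666 + 0.7285 + 1.0105
 = 2.6356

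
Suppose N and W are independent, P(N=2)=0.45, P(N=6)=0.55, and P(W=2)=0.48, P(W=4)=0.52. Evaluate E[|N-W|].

E[|N-W|] = Σ_n Σ_w |n-w| · P(N=n)P(W=w)
 = 0·0.216 + 2·0.234 + 4·0.264 + 2·0.286
 = 0 + 0.468 + 1.056 + 0.572
 = 2.096

2.096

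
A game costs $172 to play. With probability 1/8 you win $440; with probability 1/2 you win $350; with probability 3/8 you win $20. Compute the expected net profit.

E[payout] = 440·1/8 + 350·1/2 + 20·3/8
 = 55 + 175 + 15/2
 = 475/2
Net = 475/2 - 172 = 131/2

65.5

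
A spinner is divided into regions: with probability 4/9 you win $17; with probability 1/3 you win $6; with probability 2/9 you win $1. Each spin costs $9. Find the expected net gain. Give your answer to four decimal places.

E[payout] = 17·4/9 + 6·1/3 + 1·2/9
 = 68/9 + 2 + 2/9
 = 88/9
Net = 88/9 - 9 = 7/9

0.7778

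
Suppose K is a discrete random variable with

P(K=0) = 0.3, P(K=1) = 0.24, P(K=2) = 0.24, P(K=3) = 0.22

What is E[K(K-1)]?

E[K(K-1)] = Σ k(k-1)·P(K=k)
 = 0·0.3 + 0·0.24 + 2·0.24 + 6·0.22
 = 0 + 0 + 0.48 + 1.32
 = 1.8

1.8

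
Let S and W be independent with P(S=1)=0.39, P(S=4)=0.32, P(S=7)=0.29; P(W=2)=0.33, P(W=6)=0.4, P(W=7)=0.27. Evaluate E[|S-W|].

2.8614

E[|S-W|] = Σ_s Σ_w |s-w| · P(S=s)P(W=w)
 = 1·0.1287 + 5·0.156 + 6·0.1053 + 2·0.1056 + 2·0.128 + 3·0.0864 + 5·0.0957 + 1·0.116 + 0·0.0783
 = 0.1287 + 0.78 + 0.6318 + 0.2112 + 0.256 + 0.2592 + 0.4785 + 0.116 + 0
 = 2.8614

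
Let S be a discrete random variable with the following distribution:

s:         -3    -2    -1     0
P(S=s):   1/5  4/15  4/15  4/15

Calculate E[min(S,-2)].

E[min(S,-2)] = Σ min(s,-2)·P(S=s)
 = (-3)·1/5 + (-2)·4/15 + (-2)·4/15 + (-2)·4/15
 = (-3/5) + (-8/15) + (-8/15) + (-8/15)
 = -11/5

-2.2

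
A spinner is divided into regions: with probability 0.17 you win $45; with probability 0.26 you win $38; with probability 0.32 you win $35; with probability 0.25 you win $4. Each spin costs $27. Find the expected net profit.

E[payout] = 45·0.17 + 38·0.26 + 35·0.32 + 4·0.25
 = 7.65 + 9.88 + 11.2 + 1
 = 29.73
Net = 29.73 - 27 = 2.73

2.73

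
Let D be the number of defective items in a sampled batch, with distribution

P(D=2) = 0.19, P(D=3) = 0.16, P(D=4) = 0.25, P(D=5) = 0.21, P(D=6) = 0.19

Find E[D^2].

E[D^2] = Σ d^2·P(D=d)
 = 4·0.19 + 9·0.16 + 16·0.25 + 25·0.21 + 36·0.19
 = 0.76 + 1.44 + 4 + 5.25 + 6.84
 = 18.29

18.29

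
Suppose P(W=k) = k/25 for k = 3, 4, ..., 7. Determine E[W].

E[W] = Σ w·P(W=w)
 = 3·3/25 + 4·4/25 + 5·1/5 + 6·6/25 + 7·7/25
 = 9/25 + 16/25 + 1 + 36/25 + 49/25
 = 27/5

5.4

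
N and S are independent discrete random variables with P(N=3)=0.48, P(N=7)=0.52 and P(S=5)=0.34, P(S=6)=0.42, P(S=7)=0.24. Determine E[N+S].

10.98

E[N+S] = Σ_n Σ_s (n+s) · P(N=n)P(S=s)
 = 8·0.1632 + 9·0.2016 + 10·0.1152 + 12·0.1768 + 13·0.2184 + 14·0.1248
 = 1.3056 + 1.8144 + 1.152 + 2.1216 + 2.8392 + 1.7472
 = 10.98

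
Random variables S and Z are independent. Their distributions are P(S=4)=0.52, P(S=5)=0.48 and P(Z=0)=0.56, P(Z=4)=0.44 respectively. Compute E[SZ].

E[SZ] = Σ_s Σ_z sz · P(S=s)P(Z=z)
 = 0·0.2912 + 16·0.2288 + 0·0.2688 + 20·0.2112
 = 0 + 3.6608 + 0 + 4.224
 = 7.8848

7.8848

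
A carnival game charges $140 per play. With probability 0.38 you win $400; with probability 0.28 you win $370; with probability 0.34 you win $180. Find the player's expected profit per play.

E[payout] = 400·0.38 + 370·0.28 + 180·0.34
 = 152 + 103.6 + 61.2
 = 316.8
Net = 316.8 - 140 = 176.8

176.8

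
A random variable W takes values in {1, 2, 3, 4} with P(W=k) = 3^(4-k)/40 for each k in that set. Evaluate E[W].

E[W] = Σ w·P(W=w)
 = 1·27/40 + 2·9/40 + 3·3/40 + 4·1/40
 = 27/40 + 9/20 + 9/40 + 1/10
 = 29/20

1.45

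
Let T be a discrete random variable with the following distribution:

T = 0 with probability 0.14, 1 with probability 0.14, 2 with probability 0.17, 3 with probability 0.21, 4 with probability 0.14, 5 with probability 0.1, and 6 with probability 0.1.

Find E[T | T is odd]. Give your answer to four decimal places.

2.8222

P(T is odd) = 0.14 + 0.21 + 0.1 = 0.45.
E[T | T is odd] = [1·0.14 + 3·0.21 + 5·0.1] / 0.45
 = 1.27 / 0.45
 = 127/45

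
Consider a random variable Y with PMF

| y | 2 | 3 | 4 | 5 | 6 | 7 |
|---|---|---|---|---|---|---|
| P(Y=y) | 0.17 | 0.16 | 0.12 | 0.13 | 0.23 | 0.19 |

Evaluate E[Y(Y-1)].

20.22

E[Y(Y-1)] = Σ y(y-1)·P(Y=y)
 = 2·0.17 + 6·0.16 + 12·0.12 + 20·0.13 + 30·0.23 + 42·0.19
 = 0.34 + 0.96 + 1.44 + 2.6 + 6.9 + 7.98
 = 20.22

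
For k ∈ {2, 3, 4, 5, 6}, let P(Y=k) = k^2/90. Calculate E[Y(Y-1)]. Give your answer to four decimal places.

E[Y(Y-1)] = Σ y(y-1)·P(Y=y)
 = 2·2/45 + 6·1/10 + 12·8/45 + 20·5/18 + 30·2/5
 = 4/45 + 3/5 + 32/15 + 50/9 + 12
 = 917/45

20.3778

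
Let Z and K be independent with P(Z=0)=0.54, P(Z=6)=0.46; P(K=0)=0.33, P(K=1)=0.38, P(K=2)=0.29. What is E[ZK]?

E[ZK] = Σ_z Σ_k zk · P(Z=z)P(K=k)
 = 0·0.1782 + 0·0.2052 + 0·0.1566 + 0·0.1518 + 6·0.1748 + 12·0.1334
 = 0 + 0 + 0 + 0 + 1.0488 + 1.6008
 = 2.6496

2.6496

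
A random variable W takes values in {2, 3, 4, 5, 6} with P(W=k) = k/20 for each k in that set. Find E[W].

E[W] = Σ w·P(W=w)
 = 2·1/10 + 3·3/20 + 4·1/5 + 5·1/4 + 6·3/10
 = 1/5 + 9/20 + 4/5 + 5/4 + 9/5
 = 9/2

4.5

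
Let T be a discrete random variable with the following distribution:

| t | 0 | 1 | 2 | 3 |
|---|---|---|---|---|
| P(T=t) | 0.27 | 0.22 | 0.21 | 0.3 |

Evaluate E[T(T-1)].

E[T(T-1)] = Σ t(t-1)·P(T=t)
 = 0·0.27 + 0·0.22 + 2·0.21 + 6·0.3
 = 0 + 0 + 0.42 + 1.8
 = 2.22

2.22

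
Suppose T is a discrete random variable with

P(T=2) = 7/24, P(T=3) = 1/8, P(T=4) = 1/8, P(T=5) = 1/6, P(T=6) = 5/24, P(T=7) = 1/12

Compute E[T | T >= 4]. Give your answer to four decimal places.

5.4286

P(T >= 4) = 1/8 + 1/6 + 5/24 + 1/12 = 7/12.
E[T | T >= 4] = [4·1/8 + 5·1/6 + 6·5/24 + 7·1/12] / (7/12)
 = 19/6 / (7/12)
 = 38/7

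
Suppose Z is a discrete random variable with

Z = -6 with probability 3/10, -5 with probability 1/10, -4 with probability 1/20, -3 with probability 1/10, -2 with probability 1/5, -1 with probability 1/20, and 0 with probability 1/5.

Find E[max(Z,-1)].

-0.8

E[max(Z,-1)] = Σ max(z,-1)·P(Z=z)
 = (-1)·3/10 + (-1)·1/10 + (-1)·1/20 + (-1)·1/10 + (-1)·1/5 + (-1)·1/20 + 0·1/5
 = (-3/10) + (-1/10) + (-1/20) + (-1/10) + (-1/5) + (-1/20) + 0
 = -4/5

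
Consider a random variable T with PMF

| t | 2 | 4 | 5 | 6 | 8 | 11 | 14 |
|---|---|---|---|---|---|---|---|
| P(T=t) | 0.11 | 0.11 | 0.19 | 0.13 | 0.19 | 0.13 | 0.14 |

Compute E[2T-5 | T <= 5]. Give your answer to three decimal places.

P(T <= 5) = 0.11 + 0.11 + 0.19 = 0.41.
E[2T-5 | T <= 5] = [(-1)·0.11 + 3·0.11 + 5·0.19] / 0.41
 = 1.17 / 0.41
 = 117/41

2.854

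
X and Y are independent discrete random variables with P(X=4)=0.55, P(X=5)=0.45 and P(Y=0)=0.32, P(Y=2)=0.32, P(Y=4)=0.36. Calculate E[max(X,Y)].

4.45

E[max(X,Y)] = Σ_x Σ_y max(x,y) · P(X=x)P(Y=y)
 = 4·0.176 + 4·0.176 + 4·0.198 + 5·0.144 + 5·0.144 + 5·0.162
 = 0.704 + 0.704 + 0.792 + 0.72 + 0.72 + 0.81
 = 4.45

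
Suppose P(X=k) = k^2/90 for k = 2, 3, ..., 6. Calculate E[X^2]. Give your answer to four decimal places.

25.2667

E[X^2] = Σ x^2·P(X=x)
 = 4·2/45 + 9·1/10 + 16·8/45 + 25·5/18 + 36·2/5
 = 8/45 + 9/10 + 128/45 + 125/18 + 72/5
 = 379/15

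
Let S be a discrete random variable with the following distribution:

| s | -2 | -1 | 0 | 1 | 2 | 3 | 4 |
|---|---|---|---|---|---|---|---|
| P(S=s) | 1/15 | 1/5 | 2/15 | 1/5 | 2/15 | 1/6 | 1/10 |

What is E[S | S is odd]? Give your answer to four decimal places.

P(S is odd) = 1/5 + 1/5 + 1/6 = 17/30.
E[S | S is odd] = [(-1)·1/5 + 1·1/5 + 3·1/6] / (17/30)
 = 1/2 / (17/30)
 = 15/17

0.8824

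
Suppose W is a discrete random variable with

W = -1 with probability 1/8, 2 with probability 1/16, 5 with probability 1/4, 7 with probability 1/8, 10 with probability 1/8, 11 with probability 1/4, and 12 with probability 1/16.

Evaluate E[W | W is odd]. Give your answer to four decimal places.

P(W is odd) = 1/8 + 1/4 + 1/8 + 1/4 = 3/4.
E[W | W is odd] = [(-1)·1/8 + 5·1/4 + 7·1/8 + 11·1/4] / (3/4)
 = 19/4 / (3/4)
 = 19/3

6.3333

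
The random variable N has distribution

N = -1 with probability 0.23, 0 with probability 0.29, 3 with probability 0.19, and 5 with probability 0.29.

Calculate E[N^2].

E[N^2] = Σ n^2·P(N=n)
 = 1·0.23 + 0·0.29 + 9·0.19 + 25·0.29
 = 0.23 + 0 + 1.71 + 7.25
 = 9.19

9.19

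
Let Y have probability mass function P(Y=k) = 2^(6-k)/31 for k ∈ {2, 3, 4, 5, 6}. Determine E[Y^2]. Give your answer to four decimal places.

E[Y^2] = Σ y^2·P(Y=y)
 = 4·16/31 + 9·8/31 + 16·4/31 + 25·2/31 + 36·1/31
 = 64/31 + 72/31 + 64/31 + 50/31 + 36/31
 = 286/31

9.2258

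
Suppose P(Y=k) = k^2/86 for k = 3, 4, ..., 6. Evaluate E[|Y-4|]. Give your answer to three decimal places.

E[|Y-4|] = Σ |y-4|·P(Y=y)
 = 1·9/86 + 0·8/43 + 1·25/86 + 2·18/43
 = 9/86 + 0 + 25/86 + 36/43
 = 53/43

1.233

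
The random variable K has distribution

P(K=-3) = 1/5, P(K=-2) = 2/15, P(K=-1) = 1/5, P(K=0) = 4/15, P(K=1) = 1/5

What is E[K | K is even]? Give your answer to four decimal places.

P(K is even) = 2/15 + 4/15 = 2/5.
E[K | K is even] = [(-2)·2/15 + 0·4/15] / (2/5)
 = -4/15 / (2/5)
 = -2/3

-0.6667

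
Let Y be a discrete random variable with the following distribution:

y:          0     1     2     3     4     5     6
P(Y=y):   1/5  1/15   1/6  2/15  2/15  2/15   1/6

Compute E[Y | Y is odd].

P(Y is odd) = 1/15 + 2/15 + 2/15 = 1/3.
E[Y | Y is odd] = [1·1/15 + 3·2/15 + 5·2/15] / (1/3)
 = 17/15 / (1/3)
 = 17/5

3.4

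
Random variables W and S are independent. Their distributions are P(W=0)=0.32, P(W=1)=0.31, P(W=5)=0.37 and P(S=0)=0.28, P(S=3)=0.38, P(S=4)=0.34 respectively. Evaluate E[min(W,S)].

1.1482

E[min(W,S)] = Σ_w Σ_s min(w,s) · P(W=w)P(S=s)
 = 0·0.0896 + 0·0.1216 + 0·0.1088 + 0·0.0868 + 1·0.1178 + 1·0.1054 + 0·0.1036 + 3·0.1406 + 4·0.1258
 = 0 + 0 + 0 + 0 + 0.1178 + 0.1054 + 0 + 0.4218 + 0.5032
 = 1.1482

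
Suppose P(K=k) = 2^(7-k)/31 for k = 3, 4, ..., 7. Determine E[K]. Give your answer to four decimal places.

3.8387

E[K] = Σ k·P(K=k)
 = 3·16/31 + 4·8/31 + 5·4/31 + 6·2/31 + 7·1/31
 = 48/31 + 32/31 + 20/31 + 12/31 + 7/31
 = 119/31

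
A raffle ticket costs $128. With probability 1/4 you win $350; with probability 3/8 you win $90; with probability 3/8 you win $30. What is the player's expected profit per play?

4.5

E[payout] = 350·1/4 + 90·3/8 + 30·3/8
 = 175/2 + 135/4 + 45/4
 = 265/2
Net = 265/2 - 128 = 9/2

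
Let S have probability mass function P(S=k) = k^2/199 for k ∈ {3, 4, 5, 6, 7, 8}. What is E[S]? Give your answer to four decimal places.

E[S] = Σ s·P(S=s)
 = 3·9/199 + 4·16/199 + 5·25/199 + 6·36/199 + 7·49/199 + 8·64/199
 = 27/199 + 64/199 + 125/199 + 216/199 + 343/199 + 512/199
 = 1287/199

6.4673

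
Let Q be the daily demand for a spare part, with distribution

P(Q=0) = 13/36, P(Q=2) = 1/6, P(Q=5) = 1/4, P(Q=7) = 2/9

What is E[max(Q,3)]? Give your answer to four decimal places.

4.3889

E[max(Q,3)] = Σ max(q,3)·P(Q=q)
 = 3·13/36 + 3·1/6 + 5·1/4 + 7·2/9
 = 13/12 + 1/2 + 5/4 + 14/9
 = 79/18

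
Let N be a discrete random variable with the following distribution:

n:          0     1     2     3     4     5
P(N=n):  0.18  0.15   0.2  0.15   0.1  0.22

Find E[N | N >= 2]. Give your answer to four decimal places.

3.5075

P(N >= 2) = 0.2 + 0.15 + 0.1 + 0.22 = 0.67.
E[N | N >= 2] = [2·0.2 + 3·0.15 + 4·0.1 + 5·0.22] / 0.67
 = 2.35 / 0.67
 = 235/67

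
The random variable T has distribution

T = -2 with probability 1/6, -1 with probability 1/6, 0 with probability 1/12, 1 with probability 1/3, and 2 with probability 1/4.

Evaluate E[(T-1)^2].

E[(T-1)^2] = Σ (t-1)^2·P(T=t)
 = 9·1/6 + 4·1/6 + 1·1/12 + 0·1/3 + 1·1/4
 = 3/2 + 2/3 + 1/12 + 0 + 1/4
 = 5/2

2.5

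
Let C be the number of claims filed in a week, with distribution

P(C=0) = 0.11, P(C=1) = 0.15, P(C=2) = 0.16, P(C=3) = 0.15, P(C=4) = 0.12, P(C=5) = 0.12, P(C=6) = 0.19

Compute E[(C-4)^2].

E[(C-4)^2] = Σ (c-4)^2·P(C=c)
 = 16·0.11 + 9·0.15 + 4·0.16 + 1·0.15 + 0·0.12 + 1·0.12 + 4·0.19
 = 1.76 + 1.35 + 0.64 + 0.15 + 0 + 0.12 + 0.76
 = 4.78

4.78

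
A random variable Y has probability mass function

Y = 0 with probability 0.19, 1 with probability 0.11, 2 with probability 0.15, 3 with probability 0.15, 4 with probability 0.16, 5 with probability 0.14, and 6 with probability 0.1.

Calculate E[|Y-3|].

1.68

E[|Y-3|] = Σ |y-3|·P(Y=y)
 = 3·0.19 + 2·0.11 + 1·0.15 + 0·0.15 + 1·0.16 + 2·0.14 + 3·0.1
 = 0.57 + 0.22 + 0.15 + 0 + 0.16 + 0.28 + 0.3
 = 1.68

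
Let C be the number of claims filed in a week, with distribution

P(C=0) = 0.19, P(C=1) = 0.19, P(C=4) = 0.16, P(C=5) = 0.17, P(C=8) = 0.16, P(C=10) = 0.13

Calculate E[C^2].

30.24

E[C^2] = Σ c^2·P(C=c)
 = 0·0.19 + 1·0.19 + 16·0.16 + 25·0.17 + 64·0.16 + 100·0.13
 = 0 + 0.19 + 2.56 + 4.25 + 10.24 + 13
 = 30.24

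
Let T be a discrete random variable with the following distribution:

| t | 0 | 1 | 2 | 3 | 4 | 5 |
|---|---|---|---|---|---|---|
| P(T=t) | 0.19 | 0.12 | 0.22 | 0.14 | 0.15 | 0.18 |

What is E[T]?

2.48

E[T] = Σ t·P(T=t)
 = 0·0.19 + 1·0.12 + 2·0.22 + 3·0.14 + 4·0.15 + 5·0.18
 = 0 + 0.12 + 0.44 + 0.42 + 0.6 + 0.9
 = 2.48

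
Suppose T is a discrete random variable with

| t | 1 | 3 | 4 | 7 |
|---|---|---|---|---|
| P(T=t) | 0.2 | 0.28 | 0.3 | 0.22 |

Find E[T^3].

E[T^3] = Σ t^3·P(T=t)
 = 1·0.2 + 27·0.28 + 64·0.3 + 343·0.22
 = 0.2 + 7.56 + 19.2 + 75.46
 = 102.42

102.42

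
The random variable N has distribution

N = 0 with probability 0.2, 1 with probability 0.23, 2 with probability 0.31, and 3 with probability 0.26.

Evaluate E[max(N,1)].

1.83

E[max(N,1)] = Σ max(n,1)·P(N=n)
 = 1·0.2 + 1·0.23 + 2·0.31 + 3·0.26
 = 0.2 + 0.23 + 0.62 + 0.78
 = 1.83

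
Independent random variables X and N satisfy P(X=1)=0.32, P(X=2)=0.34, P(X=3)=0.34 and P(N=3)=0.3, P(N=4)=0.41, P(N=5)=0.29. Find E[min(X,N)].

2.02

E[min(X,N)] = Σ_x Σ_n min(x,n) · P(X=x)P(N=n)
 = 1·0.096 + 1·0.1312 + 1·0.0928 + 2·0.102 + 2·0.1394 + 2·0.0986 + 3·0.102 + 3·0.1394 + 3·0.0986
 = 0.096 + 0.1312 + 0.0928 + 0.204 + 0.2788 + 0.1972 + 0.306 + 0.4182 + 0.2958
 = 2.02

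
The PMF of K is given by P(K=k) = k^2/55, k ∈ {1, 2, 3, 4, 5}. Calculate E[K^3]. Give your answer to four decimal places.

80.4545

E[K^3] = Σ k^3·P(K=k)
 = 1·1/55 + 8·4/55 + 27·9/55 + 64·16/55 + 125·5/11
 = 1/55 + 32/55 + 243/55 + 1024/55 + 625/11
 = 885/11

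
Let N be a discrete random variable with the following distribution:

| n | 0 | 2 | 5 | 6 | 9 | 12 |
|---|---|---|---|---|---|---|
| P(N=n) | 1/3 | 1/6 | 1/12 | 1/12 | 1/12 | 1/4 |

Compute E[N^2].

48.5

E[N^2] = Σ n^2·P(N=n)
 = 0·1/3 + 4·1/6 + 25·1/12 + 36·1/12 + 81·1/12 + 144·1/4
 = 0 + 2/3 + 25/12 + 3 + 27/4 + 36
 = 97/2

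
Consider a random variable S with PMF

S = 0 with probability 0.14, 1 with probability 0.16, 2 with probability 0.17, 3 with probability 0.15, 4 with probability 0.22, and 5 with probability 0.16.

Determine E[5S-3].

E[5S-3] = Σ (5s-3)·P(S=s)
 = (-3)·0.14 + 2·0.16 + 7·0.17 + 12·0.15 + 17·0.22 + 22·0.16
 = (-0.42) + 0.32 + 1.19 + 1.8 + 3.74 + 3.52
 = 10.15

10.15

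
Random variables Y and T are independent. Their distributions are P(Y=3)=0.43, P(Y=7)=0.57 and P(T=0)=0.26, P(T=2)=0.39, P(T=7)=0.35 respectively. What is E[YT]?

17.0544

E[YT] = Σ_y Σ_t yt · P(Y=y)P(T=t)
 = 0·0.1118 + 6·0.1677 + 21·0.1505 + 0·0.1482 + 14·0.2223 + 49·0.1995
 = 0 + 1.0062 + 3.1605 + 0 + 3.1122 + 9.7755
 = 17.0544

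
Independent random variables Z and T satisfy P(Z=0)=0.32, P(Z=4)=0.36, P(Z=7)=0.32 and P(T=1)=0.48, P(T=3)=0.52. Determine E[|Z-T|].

E[|Z-T|] = Σ_z Σ_t |z-t| · P(Z=z)P(T=t)
 = 1·0.1536 + 3·0.1664 + 3·0.1728 + 1·0.1872 + 6·0.1536 + 4·0.1664
 = 0.1536 + 0.4992 + 0.5184 + 0.1872 + 0.9216 + 0.6656
 = 2.9456

2.9456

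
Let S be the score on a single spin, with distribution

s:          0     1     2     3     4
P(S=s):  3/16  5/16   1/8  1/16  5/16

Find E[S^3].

23

E[S^3] = Σ s^3·P(S=s)
 = 0·3/16 + 1·5/16 + 8·1/8 + 27·1/16 + 64·5/16
 = 0 + 5/16 + 1 + 27/16 + 20
 = 23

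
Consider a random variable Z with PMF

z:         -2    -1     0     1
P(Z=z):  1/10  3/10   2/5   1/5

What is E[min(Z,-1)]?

E[min(Z,-1)] = Σ min(z,-1)·P(Z=z)
 = (-2)·1/10 + (-1)·3/10 + (-1)·2/5 + (-1)·1/5
 = (-1/5) + (-3/10) + (-2/5) + (-1/5)
 = -11/10

-1.1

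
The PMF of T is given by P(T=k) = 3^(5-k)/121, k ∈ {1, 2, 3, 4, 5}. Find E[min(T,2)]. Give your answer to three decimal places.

1.331

E[min(T,2)] = Σ min(t,2)·P(T=t)
 = 1·81/121 + 2·27/121 + 2·9/121 + 2·3/121 + 2·1/121
 = 81/121 + 54/121 + 18/121 + 6/121 + 2/121
 = 161/121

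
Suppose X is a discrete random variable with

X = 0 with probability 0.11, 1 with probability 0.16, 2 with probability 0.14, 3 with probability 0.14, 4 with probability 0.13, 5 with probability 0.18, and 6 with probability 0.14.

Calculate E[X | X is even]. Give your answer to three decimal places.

3.154

P(X is even) = 0.11 + 0.14 + 0.13 + 0.14 = 0.52.
E[X | X is even] = [0·0.11 + 2·0.14 + 4·0.13 + 6·0.14] / 0.52
 = 1.64 / 0.52
 = 41/13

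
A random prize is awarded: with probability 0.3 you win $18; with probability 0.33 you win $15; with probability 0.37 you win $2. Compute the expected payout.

11.09

E[payout] = 18·0.3 + 15·0.33 + 2·0.37
 = 5.4 + 4.95 + 0.74
 = 11.09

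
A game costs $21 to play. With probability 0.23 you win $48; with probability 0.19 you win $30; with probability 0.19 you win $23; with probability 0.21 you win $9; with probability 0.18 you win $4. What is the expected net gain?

E[payout] = 48·0.23 + 30·0.19 + 23·0.19 + 9·0.21 + 4·0.18
 = 11.04 + 5.7 + 4.37 + 1.89 + 0.72
 = 23.72
Net = 23.72 - 21 = 2.72

2.72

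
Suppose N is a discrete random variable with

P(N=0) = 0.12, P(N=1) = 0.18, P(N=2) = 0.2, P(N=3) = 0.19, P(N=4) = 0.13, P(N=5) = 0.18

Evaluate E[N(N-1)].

E[N(N-1)] = Σ n(n-1)·P(N=n)
 = 0·0.12 + 0·0.18 + 2·0.2 + 6·0.19 + 12·0.13 + 20·0.18
 = 0 + 0 + 0.4 + 1.14 + 1.56 + 3.6
 = 6.7

6.7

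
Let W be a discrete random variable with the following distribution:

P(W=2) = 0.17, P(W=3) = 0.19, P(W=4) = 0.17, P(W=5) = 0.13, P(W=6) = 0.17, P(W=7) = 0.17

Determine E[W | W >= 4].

P(W >= 4) = 0.17 + 0.13 + 0.17 + 0.17 = 0.64.
E[W | W >= 4] = [4·0.17 + 5·0.13 + 6·0.17 + 7·0.17] / 0.64
 = 3.54 / 0.64
 = 177/32

5.53125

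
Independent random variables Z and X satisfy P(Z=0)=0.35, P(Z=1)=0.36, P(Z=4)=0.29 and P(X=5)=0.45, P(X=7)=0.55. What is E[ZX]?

E[ZX] = Σ_z Σ_x zx · P(Z=z)P(X=x)
 = 0·0.1575 + 0·0.1925 + 5·0.162 + 7·0.198 + 20·0.1305 + 28·0.1595
 = 0 + 0 + 0.81 + 1.386 + 2.61 + 4.466
 = 9.272

9.272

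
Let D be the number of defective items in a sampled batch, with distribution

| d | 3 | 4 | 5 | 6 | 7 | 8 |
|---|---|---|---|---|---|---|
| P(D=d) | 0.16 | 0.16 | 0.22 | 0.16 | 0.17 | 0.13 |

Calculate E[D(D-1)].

E[D(D-1)] = Σ d(d-1)·P(D=d)
 = 6·0.16 + 12·0.16 + 20·0.22 + 30·0.16 + 42·0.17 + 56·0.13
 = 0.96 + 1.92 + 4.4 + 4.8 + 7.14 + 7.28
 = 26.5

26.5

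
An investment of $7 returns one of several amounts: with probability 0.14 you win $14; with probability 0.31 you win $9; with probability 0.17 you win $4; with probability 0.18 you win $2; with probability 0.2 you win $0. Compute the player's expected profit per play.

E[payout] = 14·0.14 + 9·0.31 + 4·0.17 + 2·0.18 + 0·0.2
 = 1.96 + 2.79 + 0.68 + 0.36 + 0
 = 5.79
Net = 5.79 - 7 = -1.21

-1.21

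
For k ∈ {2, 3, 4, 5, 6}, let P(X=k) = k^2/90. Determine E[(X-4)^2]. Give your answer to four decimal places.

2.1556

E[(X-4)^2] = Σ (x-4)^2·P(X=x)
 = 4·2/45 + 1·1/10 + 0·8/45 + 1·5/18 + 4·2/5
 = 8/45 + 1/10 + 0 + 5/18 + 8/5
 = 97/45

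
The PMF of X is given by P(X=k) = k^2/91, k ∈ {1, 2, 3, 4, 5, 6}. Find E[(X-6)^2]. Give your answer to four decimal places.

E[(X-6)^2] = Σ (x-6)^2·P(X=x)
 = 25·1/91 + 16·4/91 + 9·9/91 + 4·16/91 + 1·25/91 + 0·36/91
 = 25/91 + 64/91 + 81/91 + 64/91 + 25/91 + 0
 = 37/13

2.8462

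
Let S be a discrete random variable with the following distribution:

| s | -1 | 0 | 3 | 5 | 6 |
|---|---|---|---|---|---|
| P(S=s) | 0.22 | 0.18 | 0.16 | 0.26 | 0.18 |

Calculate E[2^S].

E[2^S] = Σ 2^s·P(S=s)
 = 0.5·0.22 + 1·0.18 + 8·0.16 + 32·0.26 + 64·0.18
 = 0.11 + 0.18 + 1.28 + 8.32 + 11.52
 = 21.41

21.41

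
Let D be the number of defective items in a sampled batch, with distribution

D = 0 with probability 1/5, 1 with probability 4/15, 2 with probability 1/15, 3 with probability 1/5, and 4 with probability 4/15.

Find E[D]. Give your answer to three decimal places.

E[D] = Σ d·P(D=d)
 = 0·1/5 + 1·4/15 + 2·1/15 + 3·1/5 + 4·4/15
 = 0 + 4/15 + 2/15 + 3/5 + 16/15
 = 31/15

2.067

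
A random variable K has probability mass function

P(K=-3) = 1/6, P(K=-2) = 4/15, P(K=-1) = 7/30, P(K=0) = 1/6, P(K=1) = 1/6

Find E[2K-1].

-3.2

E[2K-1] = Σ (2k-1)·P(K=k)
 = (-7)·1/6 + (-5)·4/15 + (-3)·7/30 + (-1)·1/6 + 1·1/6
 = (-7/6) + (-4/3) + (-7/10) + (-1/6) + 1/6
 = -16/5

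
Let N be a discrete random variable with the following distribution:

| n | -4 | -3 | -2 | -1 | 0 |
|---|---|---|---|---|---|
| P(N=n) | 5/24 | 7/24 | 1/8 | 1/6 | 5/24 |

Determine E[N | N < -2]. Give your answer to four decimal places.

-3.4167

P(N < -2) = 5/24 + 7/24 = 1/2.
E[N | N < -2] = [(-4)·5/24 + (-3)·7/24] / (1/2)
 = -41/24 / (1/2)
 = -41/12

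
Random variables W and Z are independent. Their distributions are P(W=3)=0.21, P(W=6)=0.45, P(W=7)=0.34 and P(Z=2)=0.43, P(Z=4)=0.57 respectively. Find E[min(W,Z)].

E[min(W,Z)] = Σ_w Σ_z min(w,z) · P(W=w)P(Z=z)
 = 2·0.0903 + 3·0.1197 + 2·0.1935 + 4·0.2565 + 2·0.1462 + 4·0.1938
 = 0.1806 + 0.3591 + 0.387 + 1.026 + 0.2924 + 0.7752
 = 3.0203

3.0203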